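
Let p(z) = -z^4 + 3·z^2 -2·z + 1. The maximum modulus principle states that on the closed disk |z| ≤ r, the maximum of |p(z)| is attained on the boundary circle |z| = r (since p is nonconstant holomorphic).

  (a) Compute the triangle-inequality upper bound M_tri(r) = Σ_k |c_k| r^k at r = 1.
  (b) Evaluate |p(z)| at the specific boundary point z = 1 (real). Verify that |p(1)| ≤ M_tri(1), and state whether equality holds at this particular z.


Coefficients: c_0 = 1, c_1 = -2, c_2 = 3, c_3 = 0, c_4 = -1. Radius r = 1.
Part (a). Triangle bound: M_tri(r) = Σ_k |c_k| r^k
  = |1|·1^0 + |-2|·1^1 + |3|·1^2 + |0|·1^3 + |-1|·1^4
  = 1 + 2 + 3 + 0 + 1 = 7.
This bounds M(r) := max_{|z|=r} |p(z)| from above; equality holds iff all terms c_k z^k can be made to align in phase at a single z on |z|=r.
Part (b). At z = 1 (real, on the circle |z| = r):
  p(1) = (1)·1^0 + (-2)·1^1 + (3)·1^2 + (0)·1^3 + (-1)·1^4 = 1.
  |p(1)| = 1.
Check: |p(1)| = 1 ≤ 7 = M_tri(1). ✓ Equality does not hold at z = 1 (the coefficients have mixed signs, so the terms do not all align in phase there).

M_tri(1) = 7; |p(1)| = 1; equality at z=1: no.


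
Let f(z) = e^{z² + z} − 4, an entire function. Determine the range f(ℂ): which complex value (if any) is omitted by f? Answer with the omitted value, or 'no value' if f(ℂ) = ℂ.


Little Picard bounds the complement of f(ℂ) to at most one point.
The exponent g(z) = z² + z is a nonconstant polynomial, hence surjective onto ℂ. So e^{g(z)} takes every value in {e^w : w ∈ ℂ} = ℂ ∖ {0}. Adding -4 shifts the range to ℂ ∖ {-4}. f omits exactly -4.

Omitted value: -4.


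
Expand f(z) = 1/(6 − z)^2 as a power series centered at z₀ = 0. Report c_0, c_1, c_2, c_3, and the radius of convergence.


Let w = z − z₀, so z = z₀ + w.
Then 6 − z = 6 − (z₀ + w) = (6 − z₀) − w = 6 − w.
f(z) = 1/(6 − w)^2 = (1/(6)^2) · (1 − w/(6))^{−2}.
By the binomial series (1−u)^{−2} = Σ_{n≥0} C(n+1, 1) u^n for |u|<1, with u = w/(6):
  c_n = C(n+1, 1) / (6)^(n+2).
  c_0 = 1/(6)^2 = 1/36.
  c_1 = 2/(6)^3 = 1/108.
  c_2 = 3/(6)^4 = 1/432.
  c_3 = 4/(6)^5 = 1/1944.
The series is valid for |w/d| < 1, i.e. |z − z₀| < |d|.
Radius of convergence: R = |6 − z₀| = |6| = 6 (distance from z₀ to the singularity z = 6).

c_0 = 1/36, c_1 = 1/108, c_2 = 1/432, c_3 = 1/1944; R = 6.


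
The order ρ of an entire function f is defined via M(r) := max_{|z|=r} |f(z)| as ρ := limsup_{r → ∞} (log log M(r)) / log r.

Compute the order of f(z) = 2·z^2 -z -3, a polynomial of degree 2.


|f(z)| ≤ Σ|c_k|·r^k = O(r^2) as r → ∞. Polynomial growth is O(e^{r^ε}) for every ε > 0 (since r^2/e^{r^ε} → 0), so ρ ≤ ε for all ε > 0, i.e. ρ = 0. Every nonconstant polynomial has order 0.
Therefore ρ = 0.

Order ρ = 0.


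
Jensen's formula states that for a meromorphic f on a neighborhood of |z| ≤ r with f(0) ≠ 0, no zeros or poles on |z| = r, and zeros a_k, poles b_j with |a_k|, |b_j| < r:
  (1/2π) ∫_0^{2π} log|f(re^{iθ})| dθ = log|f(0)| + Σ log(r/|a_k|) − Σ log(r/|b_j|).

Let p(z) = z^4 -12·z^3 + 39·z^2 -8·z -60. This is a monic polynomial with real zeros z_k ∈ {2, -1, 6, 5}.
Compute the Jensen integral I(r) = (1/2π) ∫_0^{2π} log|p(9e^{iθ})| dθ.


Zeros: -1, 2, 5, 6; r = 9.
Inside |z| < r: -1, 2, 5, 6. Outside (|z| ≥ r): ∅.
p(0) = -60, so log|p(0)| = log(60) = 4.0943.
Apply Jensen: I(r) = log|p(0)| + Σ_k log(r/|z_k|), summed over zeros inside |z| < r.
  log(r/|z_k|) for z_k = 2: log(9/2) = 1.5041
  log(r/|z_k|) for z_k = -1: log(9/1) = 2.1972
  log(r/|z_k|) for z_k = 6: log(9/6) = 0.4055
  log(r/|z_k|) for z_k = 5: log(9/5) = 0.5878
Sum over inside zeros: 4.6946.
I(r) = log|p(0)| + (inside sum) = 4.0943 + 4.6946 = 8.7889.
Closed form (all zeros inside, monic): I(r) = n·log(r) = 4·log(9) = 8.7889. ✓

I(r) ≈ 8.7889.


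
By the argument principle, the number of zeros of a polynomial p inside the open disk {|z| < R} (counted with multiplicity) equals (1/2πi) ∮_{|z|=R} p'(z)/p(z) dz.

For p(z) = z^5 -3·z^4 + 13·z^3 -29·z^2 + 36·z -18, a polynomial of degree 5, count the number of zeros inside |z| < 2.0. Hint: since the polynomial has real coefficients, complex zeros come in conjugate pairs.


The zeros of p are: (1 + 1i), (1 - 1i), 1, (0 + 3i), (0 - 3i).
Their magnitudes are: 1.414, 1.414, 1, 3, 3.
Zeros with |z| < R = 2.0: (1 + 1i), (1 - 1i), 1.
Count = 3.
By the argument principle, (1/2πi) ∮_{|z|=R} p'(z)/p(z) dz equals exactly this count.

Number of zeros inside |z| < 2.0: 3.


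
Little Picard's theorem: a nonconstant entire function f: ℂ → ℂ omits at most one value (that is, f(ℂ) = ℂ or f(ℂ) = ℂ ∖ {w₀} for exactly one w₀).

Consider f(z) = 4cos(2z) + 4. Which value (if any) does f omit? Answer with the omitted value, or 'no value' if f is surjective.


Little Picard bounds the complement of f(ℂ) to at most one point.
cos is entire and surjective onto ℂ: for every w ∈ ℂ, cos(ζ) = w has a solution ζ ∈ ℂ (e.g., via the complex inverse arccos). With ζ = 2z this gives z = ζ/(2). Then 4·cos(2z) takes every value in 4·ℂ = ℂ, and adding 4 is a bijection of ℂ. So f is surjective and omits no value. (Note: only on the real line is cos bounded by [−1, 1].)

Omitted value: no value.


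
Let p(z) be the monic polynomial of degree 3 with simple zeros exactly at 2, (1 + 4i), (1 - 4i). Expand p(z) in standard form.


The polynomial is p(z) = ∏_{α ∈ S} (z − α), where S = {2, (1 + 4i), (1 - 4i)}.
Expanding the product yields: p(z) = z^3 -4·z^2 + 21·z -34.
Note conjugate pairs combine to real quadratics: (z − (1+4i))(z − (1−4i)) = z² − 2z + 17.
The resulting polynomial has degree 3 and real coefficients as required.

p(z) = z^3 -4·z^2 + 21·z -34.


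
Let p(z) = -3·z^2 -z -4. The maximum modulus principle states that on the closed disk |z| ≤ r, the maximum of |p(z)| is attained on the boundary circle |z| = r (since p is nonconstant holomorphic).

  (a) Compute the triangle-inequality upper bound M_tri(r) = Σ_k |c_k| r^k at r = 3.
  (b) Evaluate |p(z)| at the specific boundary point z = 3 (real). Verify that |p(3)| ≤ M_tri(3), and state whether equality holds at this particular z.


Coefficients: c_0 = -4, c_1 = -1, c_2 = -3. Radius r = 3.
Part (a). Triangle bound: M_tri(r) = Σ_k |c_k| r^k
  = |-4|·3^0 + |-1|·3^1 + |-3|·3^2
  = 4 + 3 + 27 = 34.
This bounds M(r) := max_{|z|=r} |p(z)| from above; equality holds iff all terms c_k z^k can be made to align in phase at a single z on |z|=r.
Part (b). At z = 3 (real, on the circle |z| = r):
  p(3) = (-4)·3^0 + (-1)·3^1 + (-3)·3^2 = -34.
  |p(3)| = 34.
Since all nonzero coefficients share the same sign, |p(3)| = 34 = M_tri(3); the triangle bound is attained at z = 3, so in fact M(r) = 34.

M_tri(3) = 34; |p(3)| = 34; equality at z=3: yes.


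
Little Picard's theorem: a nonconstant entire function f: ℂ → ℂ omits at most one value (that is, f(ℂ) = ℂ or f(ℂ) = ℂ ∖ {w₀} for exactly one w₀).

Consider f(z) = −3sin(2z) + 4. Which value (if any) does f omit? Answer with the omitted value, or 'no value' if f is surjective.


Little Picard bounds the complement of f(ℂ) to at most one point.
sin is entire and surjective onto ℂ: for every w ∈ ℂ, sin(ζ) = w has a solution ζ ∈ ℂ (e.g., via the complex inverse arcsin). With ζ = 2z this gives z = ζ/(2). Then -3·sin(2z) takes every value in -3·ℂ = ℂ, and adding 4 is a bijection of ℂ. So f is surjective and omits no value. (Note: only on the real line is sin bounded by [−1, 1].)

Omitted value: no value.


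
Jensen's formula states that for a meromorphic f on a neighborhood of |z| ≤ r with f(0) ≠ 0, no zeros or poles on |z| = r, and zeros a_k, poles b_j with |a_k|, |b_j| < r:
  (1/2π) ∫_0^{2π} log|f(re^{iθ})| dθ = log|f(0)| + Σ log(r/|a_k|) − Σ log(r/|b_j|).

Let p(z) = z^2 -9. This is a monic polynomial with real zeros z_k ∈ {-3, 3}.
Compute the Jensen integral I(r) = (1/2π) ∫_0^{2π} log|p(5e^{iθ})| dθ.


Zeros: -3, 3; r = 5.
Inside |z| < r: -3, 3. Outside (|z| ≥ r): ∅.
p(0) = -9, so log|p(0)| = log(9) = 2.1972.
Apply Jensen: I(r) = log|p(0)| + Σ_k log(r/|z_k|), summed over zeros inside |z| < r.
  log(r/|z_k|) for z_k = -3: log(5/3) = 0.5108
  log(r/|z_k|) for z_k = 3: log(5/3) = 0.5108
Sum over inside zeros: 1.0217.
I(r) = log|p(0)| + (inside sum) = 2.1972 + 1.0217 = 3.2189.
Closed form (all zeros inside, monic): I(r) = n·log(r) = 2·log(5) = 3.2189. ✓

I(r) ≈ 3.2189.


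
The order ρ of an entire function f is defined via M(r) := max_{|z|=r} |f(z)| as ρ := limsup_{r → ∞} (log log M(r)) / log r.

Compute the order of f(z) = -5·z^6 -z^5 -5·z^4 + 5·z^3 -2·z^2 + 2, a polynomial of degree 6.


|f(z)| ≤ Σ|c_k|·r^k = O(r^6) as r → ∞. Polynomial growth is O(e^{r^ε}) for every ε > 0 (since r^6/e^{r^ε} → 0), so ρ ≤ ε for all ε > 0, i.e. ρ = 0. Every nonconstant polynomial has order 0.
Therefore ρ = 0.

Order ρ = 0.


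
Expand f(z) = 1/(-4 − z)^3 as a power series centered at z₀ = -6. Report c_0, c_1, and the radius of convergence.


Let w = z − z₀, so z = z₀ + w.
Then -4 − z = -4 − (z₀ + w) = (-4 − z₀) − w = 2 − w.
f(z) = 1/(2 − w)^3 = (1/(2)^3) · (1 − w/(2))^{−3}.
By the binomial series (1−u)^{−3} = Σ_{n≥0} C(n+2, 2) u^n for |u|<1, with u = w/(2):
  c_n = C(n+2, 2) / (2)^(n+3).
  c_0 = 1/(2)^3 = 1/8.
  c_1 = 3/(2)^4 = 3/16.
The series is valid for |w/d| < 1, i.e. |z − z₀| < |d|.
Radius of convergence: R = |-4 − z₀| = |2| = 2 (distance from z₀ to the singularity z = -4).

c_0 = 1/8, c_1 = 3/16; R = 2.


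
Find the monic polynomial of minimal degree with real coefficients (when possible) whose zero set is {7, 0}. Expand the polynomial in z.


The polynomial is p(z) = ∏_{α ∈ S} (z − α), where S = {7, 0}.
Expanding the product yields: p(z) = z^2 -7·z.
The resulting polynomial has degree 2 and real coefficients as required.

p(z) = z^2 -7·z.


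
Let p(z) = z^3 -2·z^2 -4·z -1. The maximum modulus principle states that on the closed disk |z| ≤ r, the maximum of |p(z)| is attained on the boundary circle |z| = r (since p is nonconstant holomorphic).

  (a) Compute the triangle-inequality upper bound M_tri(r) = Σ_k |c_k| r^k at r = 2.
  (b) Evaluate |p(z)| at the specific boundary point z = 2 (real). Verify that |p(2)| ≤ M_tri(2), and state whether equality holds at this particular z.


Coefficients: c_0 = -1, c_1 = -4, c_2 = -2, c_3 = 1. Radius r = 2.
Part (a). Triangle bound: M_tri(r) = Σ_k |c_k| r^k
  = |-1|·2^0 + |-4|·2^1 + |-2|·2^2 + |1|·2^3
  = 1 + 8 + 8 + 8 = 25.
This bounds M(r) := max_{|z|=r} |p(z)| from above; equality holds iff all terms c_k z^k can be made to align in phase at a single z on |z|=r.
Part (b). At z = 2 (real, on the circle |z| = r):
  p(2) = (-1)·2^0 + (-4)·2^1 + (-2)·2^2 + (1)·2^3 = -9.
  |p(2)| = 9.
Check: |p(2)| = 9 ≤ 25 = M_tri(2). ✓ Equality does not hold at z = 2 (the coefficients have mixed signs, so the terms do not all align in phase there).

M_tri(2) = 25; |p(2)| = 9; equality at z=2: no.


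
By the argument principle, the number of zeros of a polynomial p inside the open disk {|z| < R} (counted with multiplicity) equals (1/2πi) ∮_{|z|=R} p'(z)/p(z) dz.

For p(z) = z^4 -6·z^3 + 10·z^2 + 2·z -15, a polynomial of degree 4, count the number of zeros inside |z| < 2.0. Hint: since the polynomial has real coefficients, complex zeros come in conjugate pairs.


The zeros of p are: -1, (2 + 1i), (2 - 1i), 3.
Their magnitudes are: 1, 2.236, 2.236, 3.
Zeros with |z| < R = 2.0: -1.
Count = 1.
By the argument principle, (1/2πi) ∮_{|z|=R} p'(z)/p(z) dz equals exactly this count.

Number of zeros inside |z| < 2.0: 1.


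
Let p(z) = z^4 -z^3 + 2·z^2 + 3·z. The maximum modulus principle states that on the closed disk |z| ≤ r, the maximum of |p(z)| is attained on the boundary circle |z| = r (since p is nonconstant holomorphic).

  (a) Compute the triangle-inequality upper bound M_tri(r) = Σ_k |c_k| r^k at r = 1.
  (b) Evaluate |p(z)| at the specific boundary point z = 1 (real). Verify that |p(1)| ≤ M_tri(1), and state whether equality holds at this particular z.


Coefficients: c_0 = 0, c_1 = 3, c_2 = 2, c_3 = -1, c_4 = 1. Radius r = 1.
Part (a). Triangle bound: M_tri(r) = Σ_k |c_k| r^k
  = |0|·1^0 + |3|·1^1 + |2|·1^2 + |-1|·1^3 + |1|·1^4
  = 0 + 3 + 2 + 1 + 1 = 7.
This bounds M(r) := max_{|z|=r} |p(z)| from above; equality holds iff all terms c_k z^k can be made to align in phase at a single z on |z|=r.
Part (b). At z = 1 (real, on the circle |z| = r):
  p(1) = (0)·1^0 + (3)·1^1 + (2)·1^2 + (-1)·1^3 + (1)·1^4 = 5.
  |p(1)| = 5.
Check: |p(1)| = 5 ≤ 7 = M_tri(1). ✓ Equality does not hold at z = 1 (the coefficients have mixed signs, so the terms do not all align in phase there).

M_tri(1) = 7; |p(1)| = 5; equality at z=1: no.


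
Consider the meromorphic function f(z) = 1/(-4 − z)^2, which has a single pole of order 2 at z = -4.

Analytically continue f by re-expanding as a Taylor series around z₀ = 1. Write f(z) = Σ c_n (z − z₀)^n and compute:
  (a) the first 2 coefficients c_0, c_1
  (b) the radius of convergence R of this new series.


Let w = z − z₀, so z = z₀ + w.
Then -4 − z = -4 − (z₀ + w) = (-4 − z₀) − w = -5 − w.
f(z) = 1/(-5 − w)^2 = (1/(-5)^2) · (1 − w/(-5))^{−2}.
By the binomial series (1−u)^{−2} = Σ_{n≥0} C(n+1, 1) u^n for |u|<1, with u = w/(-5):
  c_n = C(n+1, 1) / (-5)^(n+2).
  c_0 = 1/(-5)^2 = 1/25.
  c_1 = 2/(-5)^3 = -2/125.
The series is valid for |w/d| < 1, i.e. |z − z₀| < |d|.
Radius of convergence: R = |-4 − z₀| = |-5| = 5 (distance from z₀ to the singularity z = -4).

c_0 = 1/25, c_1 = -2/125; R = 5.


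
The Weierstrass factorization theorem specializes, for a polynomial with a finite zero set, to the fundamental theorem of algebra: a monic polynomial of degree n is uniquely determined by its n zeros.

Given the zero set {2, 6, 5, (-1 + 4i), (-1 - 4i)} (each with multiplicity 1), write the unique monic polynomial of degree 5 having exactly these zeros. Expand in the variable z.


The polynomial is p(z) = ∏_{α ∈ S} (z − α), where S = {2, 6, 5, (-1 + 4i), (-1 - 4i)}.
Expanding the product yields: p(z) = z^5 -11·z^4 + 43·z^3 -177·z^2 + 764·z -1020.
Note conjugate pairs combine to real quadratics: (z − (-1+4i))(z − (-1−4i)) = z² + 2z + 17.
The resulting polynomial has degree 5 and real coefficients as required.

p(z) = z^5 -11·z^4 + 43·z^3 -177·z^2 + 764·z -1020.


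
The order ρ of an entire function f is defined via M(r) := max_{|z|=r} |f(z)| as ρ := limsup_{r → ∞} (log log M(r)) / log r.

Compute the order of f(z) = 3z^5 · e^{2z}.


M(r) = max_{|z|=r} |3|·|z|^5·|e^{2z}| = 3·r^5 · e^{2r^1} (the factors attain their maxima compatibly on |z|=r). Then log M(r) = log 3 + 5·log r + 2r^1, dominated by the last term, so log log M(r) ~ 1·log r. The polynomial factor 3z^5 contributes only a log r term and does not affect the order. ρ = 1.
Therefore ρ = 1.

Order ρ = 1.


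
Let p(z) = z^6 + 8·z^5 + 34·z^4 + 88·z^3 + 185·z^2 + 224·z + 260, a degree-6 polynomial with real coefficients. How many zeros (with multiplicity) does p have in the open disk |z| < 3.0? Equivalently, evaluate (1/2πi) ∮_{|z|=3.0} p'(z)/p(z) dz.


The zeros of p are: (-3 + 2i), (-3 - 2i), (-1 + 2i), (-1 - 2i), (0 + 2i), (0 - 2i).
Their magnitudes are: 3.606, 3.606, 2.236, 2.236, 2, 2.
Zeros with |z| < R = 3.0: (-1 + 2i), (-1 - 2i), (0 + 2i), (0 - 2i).
Count = 4.
By the argument principle, (1/2πi) ∮_{|z|=R} p'(z)/p(z) dz equals exactly this count.

Number of zeros inside |z| < 3.0: 4.


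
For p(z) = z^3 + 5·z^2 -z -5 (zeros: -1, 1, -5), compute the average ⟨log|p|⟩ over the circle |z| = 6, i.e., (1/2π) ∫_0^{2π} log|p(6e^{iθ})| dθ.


Zeros: -5, -1, 1; r = 6.
Inside |z| < r: -5, -1, 1. Outside (|z| ≥ r): ∅.
p(0) = -5, so log|p(0)| = log(5) = 1.6094.
Apply Jensen: I(r) = log|p(0)| + Σ_k log(r/|z_k|), summed over zeros inside |z| < r.
  log(r/|z_k|) for z_k = -1: log(6/1) = 1.7918
  log(r/|z_k|) for z_k = 1: log(6/1) = 1.7918
  log(r/|z_k|) for z_k = -5: log(6/5) = 0.1823
Sum over inside zeros: 3.7658.
I(r) = log|p(0)| + (inside sum) = 1.6094 + 3.7658 = 5.3753.
Closed form (all zeros inside, monic): I(r) = n·log(r) = 3·log(6) = 5.3753. ✓

I(r) ≈ 5.3753.


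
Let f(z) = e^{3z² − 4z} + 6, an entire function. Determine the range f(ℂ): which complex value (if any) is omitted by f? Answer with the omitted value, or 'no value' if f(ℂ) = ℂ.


Little Picard bounds the complement of f(ℂ) to at most one point.
The exponent g(z) = 3z² − 4z is a nonconstant polynomial, hence surjective onto ℂ. So e^{g(z)} takes every value in {e^w : w ∈ ℂ} = ℂ ∖ {0}. Adding 6 shifts the range to ℂ ∖ {6}. f omits exactly 6.

Omitted value: 6.


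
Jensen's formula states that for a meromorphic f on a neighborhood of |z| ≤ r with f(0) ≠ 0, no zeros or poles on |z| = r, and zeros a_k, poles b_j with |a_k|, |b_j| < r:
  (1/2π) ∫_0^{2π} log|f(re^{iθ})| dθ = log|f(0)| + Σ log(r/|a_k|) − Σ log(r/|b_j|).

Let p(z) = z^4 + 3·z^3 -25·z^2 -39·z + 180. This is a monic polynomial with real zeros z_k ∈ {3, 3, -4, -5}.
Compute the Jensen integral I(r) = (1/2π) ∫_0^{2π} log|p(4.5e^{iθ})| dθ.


Zeros: -5, -4, 3, 3; r = 4.5.
Inside |z| < r: -4, 3, 3. Outside (|z| ≥ r): -5.
p(0) = 180, so log|p(0)| = log(180) = 5.1930.
Apply Jensen: I(r) = log|p(0)| + Σ_k log(r/|z_k|), summed over zeros inside |z| < r.
  log(r/|z_k|) for z_k = 3: log(4.5/3) = 0.4055
  log(r/|z_k|) for z_k = 3: log(4.5/3) = 0.4055
  log(r/|z_k|) for z_k = -4: log(4.5/4) = 0.1178
  Outside zeros (-5) contribute nothing to the Jensen sum.
Sum over inside zeros: 0.9287.
I(r) = log|p(0)| + (inside sum) = 5.1930 + 0.9287 = 6.1217.
Note: since some zeros are outside |z| ≤ r, the simplified n·log(r) form does NOT apply — only the inside zeros contribute.

I(r) ≈ 6.1217.


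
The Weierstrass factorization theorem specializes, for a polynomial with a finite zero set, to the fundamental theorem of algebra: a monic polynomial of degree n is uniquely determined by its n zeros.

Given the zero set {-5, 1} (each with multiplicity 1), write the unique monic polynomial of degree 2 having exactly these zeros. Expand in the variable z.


The polynomial is p(z) = ∏_{α ∈ S} (z − α), where S = {-5, 1}.
Expanding the product yields: p(z) = z^2 + 4·z -5.
The resulting polynomial has degree 2 and real coefficients as required.

p(z) = z^2 + 4·z -5.


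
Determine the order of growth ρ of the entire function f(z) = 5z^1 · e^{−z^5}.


M(r) = max_{|z|=r} |5|·|z|^1·|e^{−z^5}| = 5·r^1 · e^{1r^5} (the factors attain their maxima compatibly on |z|=r). Then log M(r) = log 5 + 1·log r + 1r^5, dominated by the last term, so log log M(r) ~ 5·log r. The polynomial factor 5z^1 contributes only a log r term and does not affect the order. ρ = 5.
Therefore ρ = 5.

Order ρ = 5.


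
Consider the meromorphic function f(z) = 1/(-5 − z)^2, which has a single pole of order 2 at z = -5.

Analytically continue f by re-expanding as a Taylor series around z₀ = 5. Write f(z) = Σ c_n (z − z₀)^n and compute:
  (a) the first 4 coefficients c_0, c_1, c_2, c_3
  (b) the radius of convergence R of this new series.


Let w = z − z₀, so z = z₀ + w.
Then -5 − z = -5 − (z₀ + w) = (-5 − z₀) − w = -10 − w.
f(z) = 1/(-10 − w)^2 = (1/(-10)^2) · (1 − w/(-10))^{−2}.
By the binomial series (1−u)^{−2} = Σ_{n≥0} C(n+1, 1) u^n for |u|<1, with u = w/(-10):
  c_n = C(n+1, 1) / (-10)^(n+2).
  c_0 = 1/(-10)^2 = 1/100.
  c_1 = 2/(-10)^3 = -1/500.
  c_2 = 3/(-10)^4 = 3/10000.
  c_3 = 4/(-10)^5 = -1/25000.
The series is valid for |w/d| < 1, i.e. |z − z₀| < |d|.
Radius of convergence: R = |-5 − z₀| = |-10| = 10 (distance from z₀ to the singularity z = -5).

c_0 = 1/100, c_1 = -1/500, c_2 = 3/10000, c_3 = -1/25000; R = 10.


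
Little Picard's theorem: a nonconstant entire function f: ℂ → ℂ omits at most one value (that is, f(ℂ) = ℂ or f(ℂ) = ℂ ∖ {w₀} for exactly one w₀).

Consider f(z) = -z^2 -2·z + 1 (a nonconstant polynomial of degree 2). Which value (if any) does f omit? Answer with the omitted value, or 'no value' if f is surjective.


Little Picard bounds the complement of f(ℂ) to at most one point.
For every w ∈ ℂ, the equation p(z) − w = 0 is a nonconstant polynomial in z and hence has at least one root by the fundamental theorem of algebra. So p is surjective onto ℂ, omitting no value.

Omitted value: no value.


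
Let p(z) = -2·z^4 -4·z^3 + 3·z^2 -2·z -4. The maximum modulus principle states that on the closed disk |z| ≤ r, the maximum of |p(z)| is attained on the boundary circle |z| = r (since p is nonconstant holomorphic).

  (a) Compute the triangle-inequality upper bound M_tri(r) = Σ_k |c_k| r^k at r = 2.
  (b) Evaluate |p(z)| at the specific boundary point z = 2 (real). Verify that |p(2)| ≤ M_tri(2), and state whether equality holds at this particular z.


Coefficients: c_0 = -4, c_1 = -2, c_2 = 3, c_3 = -4, c_4 = -2. Radius r = 2.
Part (a). Triangle bound: M_tri(r) = Σ_k |c_k| r^k
  = |-4|·2^0 + |-2|·2^1 + |3|·2^2 + |-4|·2^3 + |-2|·2^4
  = 4 + 4 + 12 + 32 + 32 = 84.
This bounds M(r) := max_{|z|=r} |p(z)| from above; equality holds iff all terms c_k z^k can be made to align in phase at a single z on |z|=r.
Part (b). At z = 2 (real, on the circle |z| = r):
  p(2) = (-4)·2^0 + (-2)·2^1 + (3)·2^2 + (-4)·2^3 + (-2)·2^4 = -60.
  |p(2)| = 60.
Check: |p(2)| = 60 ≤ 84 = M_tri(2). ✓ Equality does not hold at z = 2 (the coefficients have mixed signs, so the terms do not all align in phase there).

M_tri(2) = 84; |p(2)| = 60; equality at z=2: no.


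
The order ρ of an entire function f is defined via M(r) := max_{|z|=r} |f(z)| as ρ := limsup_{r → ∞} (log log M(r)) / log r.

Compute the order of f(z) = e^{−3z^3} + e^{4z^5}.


Each summand is entire of order 3 and 5 respectively (as in the single-exponential case). The order of a sum is at most the max of the orders, so ρ ≤ 5. For the lower bound: on |z|=r choose arg z so that 4z^5 is real positive; then |e^{4z^5}| = e^{4r^5} while |e^{-3z^3}| ≤ e^{3r^3} = o(e^{4r^5}). So |f| ≥ e^{4r^5}(1 − o(1)) and ρ ≥ 5. Hence ρ = max(3, 5) = 5.
Therefore ρ = 5.

Order ρ = 5.


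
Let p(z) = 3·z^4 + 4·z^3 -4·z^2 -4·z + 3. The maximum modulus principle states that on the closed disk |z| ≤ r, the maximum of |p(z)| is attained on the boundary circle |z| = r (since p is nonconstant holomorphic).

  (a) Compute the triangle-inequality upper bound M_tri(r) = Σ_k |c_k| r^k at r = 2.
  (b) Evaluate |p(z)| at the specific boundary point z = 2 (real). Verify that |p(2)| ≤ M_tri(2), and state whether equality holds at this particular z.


Coefficients: c_0 = 3, c_1 = -4, c_2 = -4, c_3 = 4, c_4 = 3. Radius r = 2.
Part (a). Triangle bound: M_tri(r) = Σ_k |c_k| r^k
  = |3|·2^0 + |-4|·2^1 + |-4|·2^2 + |4|·2^3 + |3|·2^4
  = 3 + 8 + 16 + 32 + 48 = 107.
This bounds M(r) := max_{|z|=r} |p(z)| from above; equality holds iff all terms c_k z^k can be made to align in phase at a single z on |z|=r.
Part (b). At z = 2 (real, on the circle |z| = r):
  p(2) = (3)·2^0 + (-4)·2^1 + (-4)·2^2 + (4)·2^3 + (3)·2^4 = 59.
  |p(2)| = 59.
Check: |p(2)| = 59 ≤ 107 = M_tri(2). ✓ Equality does not hold at z = 2 (the coefficients have mixed signs, so the terms do not all align in phase there).

M_tri(2) = 107; |p(2)| = 59; equality at z=2: no.


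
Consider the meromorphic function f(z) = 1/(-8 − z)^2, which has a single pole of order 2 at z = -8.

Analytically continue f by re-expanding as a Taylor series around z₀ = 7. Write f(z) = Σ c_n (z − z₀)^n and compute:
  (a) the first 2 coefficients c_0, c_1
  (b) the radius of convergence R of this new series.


Let w = z − z₀, so z = z₀ + w.
Then -8 − z = -8 − (z₀ + w) = (-8 − z₀) − w = -15 − w.
f(z) = 1/(-15 − w)^2 = (1/(-15)^2) · (1 − w/(-15))^{−2}.
By the binomial series (1−u)^{−2} = Σ_{n≥0} C(n+1, 1) u^n for |u|<1, with u = w/(-15):
  c_n = C(n+1, 1) / (-15)^(n+2).
  c_0 = 1/(-15)^2 = 1/225.
  c_1 = 2/(-15)^3 = -2/3375.
The series is valid for |w/d| < 1, i.e. |z − z₀| < |d|.
Radius of convergence: R = |-8 − z₀| = |-15| = 15 (distance from z₀ to the singularity z = -8).

c_0 = 1/225, c_1 = -2/3375; R = 15.


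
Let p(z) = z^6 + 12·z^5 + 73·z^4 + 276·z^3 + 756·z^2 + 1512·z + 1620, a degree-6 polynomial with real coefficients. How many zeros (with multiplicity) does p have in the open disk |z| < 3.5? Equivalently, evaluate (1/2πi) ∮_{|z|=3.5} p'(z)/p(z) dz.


The zeros of p are: (0 + 3i), (0 - 3i), (-3 + 3i), (-3 - 3i), (-3 + 1i), (-3 - 1i).
Their magnitudes are: 3, 3, 4.243, 4.243, 3.162, 3.162.
Zeros with |z| < R = 3.5: (0 + 3i), (0 - 3i), (-3 + 1i), (-3 - 1i).
Count = 4.
By the argument principle, (1/2πi) ∮_{|z|=R} p'(z)/p(z) dz equals exactly this count.

Number of zeros inside |z| < 3.5: 4.


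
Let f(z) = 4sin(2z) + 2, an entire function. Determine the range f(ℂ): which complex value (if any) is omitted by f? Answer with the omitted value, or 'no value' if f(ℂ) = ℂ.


Little Picard bounds the complement of f(ℂ) to at most one point.
sin is entire and surjective onto ℂ: for every w ∈ ℂ, sin(ζ) = w has a solution ζ ∈ ℂ (e.g., via the complex inverse arcsin). With ζ = 2z this gives z = ζ/(2). Then 4·sin(2z) takes every value in 4·ℂ = ℂ, and adding 2 is a bijection of ℂ. So f is surjective and omits no value. (Note: only on the real line is sin bounded by [−1, 1].)

Omitted value: no value.


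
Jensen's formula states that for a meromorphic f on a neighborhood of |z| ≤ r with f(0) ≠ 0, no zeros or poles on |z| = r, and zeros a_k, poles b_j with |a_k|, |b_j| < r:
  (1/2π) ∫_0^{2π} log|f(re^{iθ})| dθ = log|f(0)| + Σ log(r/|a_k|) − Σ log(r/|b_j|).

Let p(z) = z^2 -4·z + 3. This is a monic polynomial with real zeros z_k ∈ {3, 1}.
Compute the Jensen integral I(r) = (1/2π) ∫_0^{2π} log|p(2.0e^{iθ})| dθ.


Zeros: 1, 3; r = 2.0.
Inside |z| < r: 1. Outside (|z| ≥ r): 3.
p(0) = 3, so log|p(0)| = log(3) = 1.0986.
Apply Jensen: I(r) = log|p(0)| + Σ_k log(r/|z_k|), summed over zeros inside |z| < r.
  log(r/|z_k|) for z_k = 1: log(2.0/1) = 0.6931
  Outside zeros (3) contribute nothing to the Jensen sum.
Sum over inside zeros: 0.6931.
I(r) = log|p(0)| + (inside sum) = 1.0986 + 0.6931 = 1.7918.
Note: since some zeros are outside |z| ≤ r, the simplified n·log(r) form does NOT apply — only the inside zeros contribute.

I(r) ≈ 1.7918.


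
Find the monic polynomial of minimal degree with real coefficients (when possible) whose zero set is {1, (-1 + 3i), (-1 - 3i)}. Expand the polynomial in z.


The polynomial is p(z) = ∏_{α ∈ S} (z − α), where S = {1, (-1 + 3i), (-1 - 3i)}.
Expanding the product yields: p(z) = z^3 + z^2 + 8·z -10.
Note conjugate pairs combine to real quadratics: (z − (-1+3i))(z − (-1−3i)) = z² + 2z + 10.
The resulting polynomial has degree 3 and real coefficients as required.

p(z) = z^3 + z^2 + 8·z -10.


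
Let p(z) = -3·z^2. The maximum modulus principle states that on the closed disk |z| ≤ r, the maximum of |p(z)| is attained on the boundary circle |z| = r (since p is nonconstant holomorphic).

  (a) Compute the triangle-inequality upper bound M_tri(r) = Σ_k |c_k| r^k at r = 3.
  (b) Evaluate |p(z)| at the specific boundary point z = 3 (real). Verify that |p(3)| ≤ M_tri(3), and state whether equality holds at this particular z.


Coefficients: c_0 = 0, c_1 = 0, c_2 = -3. Radius r = 3.
Part (a). Triangle bound: M_tri(r) = Σ_k |c_k| r^k
  = |0|·3^0 + |0|·3^1 + |-3|·3^2
  = 0 + 0 + 27 = 27.
This bounds M(r) := max_{|z|=r} |p(z)| from above; equality holds iff all terms c_k z^k can be made to align in phase at a single z on |z|=r.
Part (b). At z = 3 (real, on the circle |z| = r):
  p(3) = (0)·3^0 + (0)·3^1 + (-3)·3^2 = -27.
  |p(3)| = 27.
Since all nonzero coefficients share the same sign, |p(3)| = 27 = M_tri(3); the triangle bound is attained at z = 3, so in fact M(r) = 27.

M_tri(3) = 27; |p(3)| = 27; equality at z=3: yes.


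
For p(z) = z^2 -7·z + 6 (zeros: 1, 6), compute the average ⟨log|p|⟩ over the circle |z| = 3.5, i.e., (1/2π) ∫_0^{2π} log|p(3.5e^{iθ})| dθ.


Zeros: 1, 6; r = 3.5.
Inside |z| < r: 1. Outside (|z| ≥ r): 6.
p(0) = 6, so log|p(0)| = log(6) = 1.7918.
Apply Jensen: I(r) = log|p(0)| + Σ_k log(r/|z_k|), summed over zeros inside |z| < r.
  log(r/|z_k|) for z_k = 1: log(3.5/1) = 1.2528
  Outside zeros (6) contribute nothing to the Jensen sum.
Sum over inside zeros: 1.2528.
I(r) = log|p(0)| + (inside sum) = 1.7918 + 1.2528 = 3.0445.
Note: since some zeros are outside |z| ≤ r, the simplified n·log(r) form does NOT apply — only the inside zeros contribute.

I(r) ≈ 3.0445.


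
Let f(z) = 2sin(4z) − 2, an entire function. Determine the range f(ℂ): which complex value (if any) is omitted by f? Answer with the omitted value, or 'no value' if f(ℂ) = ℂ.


Little Picard bounds the complement of f(ℂ) to at most one point.
sin is entire and surjective onto ℂ: for every w ∈ ℂ, sin(ζ) = w has a solution ζ ∈ ℂ (e.g., via the complex inverse arcsin). With ζ = 4z this gives z = ζ/(4). Then 2·sin(4z) takes every value in 2·ℂ = ℂ, and adding -2 is a bijection of ℂ. So f is surjective and omits no value. (Note: only on the real line is sin bounded by [−1, 1].)

Omitted value: no value.


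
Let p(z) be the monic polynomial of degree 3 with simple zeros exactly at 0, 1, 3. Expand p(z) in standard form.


The polynomial is p(z) = ∏_{α ∈ S} (z − α), where S = {0, 1, 3}.
Expanding the product yields: p(z) = z^3 -4·z^2 + 3·z.
The resulting polynomial has degree 3 and real coefficients as required.

p(z) = z^3 -4·z^2 + 3·z.


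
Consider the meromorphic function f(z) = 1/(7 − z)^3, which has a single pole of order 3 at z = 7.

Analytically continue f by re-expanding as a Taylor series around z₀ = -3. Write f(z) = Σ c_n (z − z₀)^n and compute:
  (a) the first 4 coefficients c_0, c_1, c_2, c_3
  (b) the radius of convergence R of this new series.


Let w = z − z₀, so z = z₀ + w.
Then 7 − z = 7 − (z₀ + w) = (7 − z₀) − w = 10 − w.
f(z) = 1/(10 − w)^3 = (1/(10)^3) · (1 − w/(10))^{−3}.
By the binomial series (1−u)^{−3} = Σ_{n≥0} C(n+2, 2) u^n for |u|<1, with u = w/(10):
  c_n = C(n+2, 2) / (10)^(n+3).
  c_0 = 1/(10)^3 = 1/1000.
  c_1 = 3/(10)^4 = 3/10000.
  c_2 = 6/(10)^5 = 3/50000.
  c_3 = 10/(10)^6 = 1/100000.
The series is valid for |w/d| < 1, i.e. |z − z₀| < |d|.
Radius of convergence: R = |7 − z₀| = |10| = 10 (distance from z₀ to the singularity z = 7).

c_0 = 1/1000, c_1 = 3/10000, c_2 = 3/50000, c_3 = 1/100000; R = 10.


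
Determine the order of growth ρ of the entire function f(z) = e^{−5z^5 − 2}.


|e^{−5z^5 − 2}| = e^{Re(-5·z^5) + -2} ≤ e^{5|z|^5 + -2} = e^{5r^5 + -2} on |z| = r, so ρ ≤ 5. Choosing z on |z|=r so that -5·z^5 is real positive (always possible by picking arg z appropriately) gives |f(z)| = e^{5r^5 + -2}, matching the bound. The additive constant -2 does not affect log log M(r) ~ 5·log r. Hence ρ = 5.
Therefore ρ = 5.

Order ρ = 5.


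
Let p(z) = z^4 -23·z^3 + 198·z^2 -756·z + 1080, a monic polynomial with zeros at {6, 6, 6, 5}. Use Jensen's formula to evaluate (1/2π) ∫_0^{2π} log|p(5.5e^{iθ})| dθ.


Zeros: 5, 6, 6, 6; r = 5.5.
Inside |z| < r: 5. Outside (|z| ≥ r): 6, 6, 6.
p(0) = 1080, so log|p(0)| = log(1080) = 6.9847.
Apply Jensen: I(r) = log|p(0)| + Σ_k log(r/|z_k|), summed over zeros inside |z| < r.
  log(r/|z_k|) for z_k = 5: log(5.5/5) = 0.0953
  Outside zeros (6, 6, 6) contribute nothing to the Jensen sum.
Sum over inside zeros: 0.0953.
I(r) = log|p(0)| + (inside sum) = 6.9847 + 0.0953 = 7.0800.
Note: since some zeros are outside |z| ≤ r, the simplified n·log(r) form does NOT apply — only the inside zeros contribute.

I(r) ≈ 7.0800.


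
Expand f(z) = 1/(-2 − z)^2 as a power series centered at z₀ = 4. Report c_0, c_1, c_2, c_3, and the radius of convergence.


Let w = z − z₀, so z = z₀ + w.
Then -2 − z = -2 − (z₀ + w) = (-2 − z₀) − w = -6 − w.
f(z) = 1/(-6 − w)^2 = (1/(-6)^2) · (1 − w/(-6))^{−2}.
By the binomial series (1−u)^{−2} = Σ_{n≥0} C(n+1, 1) u^n for |u|<1, with u = w/(-6):
  c_n = C(n+1, 1) / (-6)^(n+2).
  c_0 = 1/(-6)^2 = 1/36.
  c_1 = 2/(-6)^3 = -1/108.
  c_2 = 3/(-6)^4 = 1/432.
  c_3 = 4/(-6)^5 = -1/1944.
The series is valid for |w/d| < 1, i.e. |z − z₀| < |d|.
Radius of convergence: R = |-2 − z₀| = |-6| = 6 (distance from z₀ to the singularity z = -2).

c_0 = 1/36, c_1 = -1/108, c_2 = 1/432, c_3 = -1/1944; R = 6.


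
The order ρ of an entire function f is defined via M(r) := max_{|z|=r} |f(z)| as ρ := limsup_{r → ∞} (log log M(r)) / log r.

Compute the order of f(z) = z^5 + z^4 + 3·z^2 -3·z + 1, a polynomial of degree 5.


|f(z)| ≤ Σ|c_k|·r^k = O(r^5) as r → ∞. Polynomial growth is O(e^{r^ε}) for every ε > 0 (since r^5/e^{r^ε} → 0), so ρ ≤ ε for all ε > 0, i.e. ρ = 0. Every nonconstant polynomial has order 0.
Therefore ρ = 0.

Order ρ = 0.


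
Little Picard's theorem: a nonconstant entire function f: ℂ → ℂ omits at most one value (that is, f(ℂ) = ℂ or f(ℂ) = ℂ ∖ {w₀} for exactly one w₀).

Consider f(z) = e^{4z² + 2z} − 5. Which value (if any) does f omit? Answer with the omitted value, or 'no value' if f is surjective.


Little Picard bounds the complement of f(ℂ) to at most one point.
The exponent g(z) = 4z² + 2z is a nonconstant polynomial, hence surjective onto ℂ. So e^{g(z)} takes every value in {e^w : w ∈ ℂ} = ℂ ∖ {0}. Adding -5 shifts the range to ℂ ∖ {-5}. f omits exactly -5.

Omitted value: -5.


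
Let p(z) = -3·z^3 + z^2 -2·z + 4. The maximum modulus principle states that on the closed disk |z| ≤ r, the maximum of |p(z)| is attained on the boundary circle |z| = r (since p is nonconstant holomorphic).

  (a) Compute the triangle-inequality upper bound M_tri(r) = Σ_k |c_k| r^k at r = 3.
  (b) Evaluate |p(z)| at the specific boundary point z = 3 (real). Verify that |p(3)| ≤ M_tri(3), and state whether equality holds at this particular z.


Coefficients: c_0 = 4, c_1 = -2, c_2 = 1, c_3 = -3. Radius r = 3.
Part (a). Triangle bound: M_tri(r) = Σ_k |c_k| r^k
  = |4|·3^0 + |-2|·3^1 + |1|·3^2 + |-3|·3^3
  = 4 + 6 + 9 + 81 = 100.
This bounds M(r) := max_{|z|=r} |p(z)| from above; equality holds iff all terms c_k z^k can be made to align in phase at a single z on |z|=r.
Part (b). At z = 3 (real, on the circle |z| = r):
  p(3) = (4)·3^0 + (-2)·3^1 + (1)·3^2 + (-3)·3^3 = -74.
  |p(3)| = 74.
Check: |p(3)| = 74 ≤ 100 = M_tri(3). ✓ Equality does not hold at z = 3 (the coefficients have mixed signs, so the terms do not all align in phase there).

M_tri(3) = 100; |p(3)| = 74; equality at z=3: no.


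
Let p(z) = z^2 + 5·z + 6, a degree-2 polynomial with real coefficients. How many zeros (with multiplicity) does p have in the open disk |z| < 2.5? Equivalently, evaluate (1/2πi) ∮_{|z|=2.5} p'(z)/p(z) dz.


The zeros of p are: -3, -2.
Their magnitudes are: 3, 2.
Zeros with |z| < R = 2.5: -2.
Count = 1.
By the argument principle, (1/2πi) ∮_{|z|=R} p'(z)/p(z) dz equals exactly this count.

Number of zeros inside |z| < 2.5: 1.


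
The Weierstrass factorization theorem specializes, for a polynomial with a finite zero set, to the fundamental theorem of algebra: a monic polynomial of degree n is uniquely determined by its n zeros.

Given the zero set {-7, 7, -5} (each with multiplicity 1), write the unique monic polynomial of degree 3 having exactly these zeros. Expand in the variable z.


The polynomial is p(z) = ∏_{α ∈ S} (z − α), where S = {-7, 7, -5}.
Expanding the product yields: p(z) = z^3 + 5·z^2 -49·z -245.
The resulting polynomial has degree 3 and real coefficients as required.

p(z) = z^3 + 5·z^2 -49·z -245.


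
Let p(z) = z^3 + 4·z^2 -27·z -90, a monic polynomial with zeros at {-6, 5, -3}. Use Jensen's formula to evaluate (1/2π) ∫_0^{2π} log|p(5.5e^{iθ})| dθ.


Zeros: -6, -3, 5; r = 5.5.
Inside |z| < r: -3, 5. Outside (|z| ≥ r): -6.
p(0) = -90, so log|p(0)| = log(90) = 4.4998.
Apply Jensen: I(r) = log|p(0)| + Σ_k log(r/|z_k|), summed over zeros inside |z| < r.
  log(r/|z_k|) for z_k = 5: log(5.5/5) = 0.0953
  log(r/|z_k|) for z_k = -3: log(5.5/3) = 0.6061
  Outside zeros (-6) contribute nothing to the Jensen sum.
Sum over inside zeros: 0.7014.
I(r) = log|p(0)| + (inside sum) = 4.4998 + 0.7014 = 5.2013.
Note: since some zeros are outside |z| ≤ r, the simplified n·log(r) form does NOT apply — only the inside zeros contribute.

I(r) ≈ 5.2013.


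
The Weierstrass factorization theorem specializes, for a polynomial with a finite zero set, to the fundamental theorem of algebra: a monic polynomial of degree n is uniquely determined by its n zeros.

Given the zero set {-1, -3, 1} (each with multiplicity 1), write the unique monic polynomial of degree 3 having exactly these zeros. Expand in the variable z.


The polynomial is p(z) = ∏_{α ∈ S} (z − α), where S = {-1, -3, 1}.
Expanding the product yields: p(z) = z^3 + 3·z^2 -z -3.
The resulting polynomial has degree 3 and real coefficients as required.

p(z) = z^3 + 3·z^2 -z -3.


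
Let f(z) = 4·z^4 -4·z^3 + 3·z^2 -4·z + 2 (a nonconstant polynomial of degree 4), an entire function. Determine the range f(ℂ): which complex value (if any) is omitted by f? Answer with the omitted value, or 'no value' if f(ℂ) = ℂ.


Little Picard bounds the complement of f(ℂ) to at most one point.
For every w ∈ ℂ, the equation p(z) − w = 0 is a nonconstant polynomial in z and hence has at least one root by the fundamental theorem of algebra. So p is surjective onto ℂ, omitting no value.

Omitted value: no value.


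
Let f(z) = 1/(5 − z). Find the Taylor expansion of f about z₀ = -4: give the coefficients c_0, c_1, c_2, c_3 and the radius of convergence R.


Let w = z − z₀, so z = z₀ + w.
Then 5 − z = 5 − (z₀ + w) = (5 − z₀) − w = 9 − w.
f(z) = 1/(9 − w) = (1/(9)) · 1/(1 − w/(9)) = Σ_{n≥0} w^n / (9)^(n+1).
So c_n = 1/(9)^(n+1):
  c_0 = 1/(9)^1 = 1/9.
  c_1 = 1/(9)^2 = 1/81.
  c_2 = 1/(9)^3 = 1/729.
  c_3 = 1/(9)^4 = 1/6561.
The series is valid for |w/d| < 1, i.e. |z − z₀| < |d|.
Radius of convergence: R = |5 − z₀| = |9| = 9 (distance from z₀ to the singularity z = 5).

c_0 = 1/9, c_1 = 1/81, c_2 = 1/729, c_3 = 1/6561; R = 9.


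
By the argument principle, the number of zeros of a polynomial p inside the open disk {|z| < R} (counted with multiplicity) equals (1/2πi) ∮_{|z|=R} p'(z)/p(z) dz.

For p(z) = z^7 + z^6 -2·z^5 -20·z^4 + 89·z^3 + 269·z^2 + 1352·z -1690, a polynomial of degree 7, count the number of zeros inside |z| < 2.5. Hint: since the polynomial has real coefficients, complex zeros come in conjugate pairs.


The zeros of p are: 1, (-3 + 2i), (-3 - 2i), (-1 + 3i), (-1 - 3i), (3 + 2i), (3 - 2i).
Their magnitudes are: 1, 3.606, 3.606, 3.162, 3.162, 3.606, 3.606.
Zeros with |z| < R = 2.5: 1.
Count = 1.
By the argument principle, (1/2πi) ∮_{|z|=R} p'(z)/p(z) dz equals exactly this count.

Number of zeros inside |z| < 2.5: 1.


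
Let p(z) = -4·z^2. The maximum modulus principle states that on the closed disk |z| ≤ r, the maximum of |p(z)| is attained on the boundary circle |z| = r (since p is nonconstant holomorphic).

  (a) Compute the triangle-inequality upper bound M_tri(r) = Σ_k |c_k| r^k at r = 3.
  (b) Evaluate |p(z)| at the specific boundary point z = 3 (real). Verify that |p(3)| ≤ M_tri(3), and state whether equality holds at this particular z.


Coefficients: c_0 = 0, c_1 = 0, c_2 = -4. Radius r = 3.
Part (a). Triangle bound: M_tri(r) = Σ_k |c_k| r^k
  = |0|·3^0 + |0|·3^1 + |-4|·3^2
  = 0 + 0 + 36 = 36.
This bounds M(r) := max_{|z|=r} |p(z)| from above; equality holds iff all terms c_k z^k can be made to align in phase at a single z on |z|=r.
Part (b). At z = 3 (real, on the circle |z| = r):
  p(3) = (0)·3^0 + (0)·3^1 + (-4)·3^2 = -36.
  |p(3)| = 36.
Since all nonzero coefficients share the same sign, |p(3)| = 36 = M_tri(3); the triangle bound is attained at z = 3, so in fact M(r) = 36.

M_tri(3) = 36; |p(3)| = 36; equality at z=3: yes.
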